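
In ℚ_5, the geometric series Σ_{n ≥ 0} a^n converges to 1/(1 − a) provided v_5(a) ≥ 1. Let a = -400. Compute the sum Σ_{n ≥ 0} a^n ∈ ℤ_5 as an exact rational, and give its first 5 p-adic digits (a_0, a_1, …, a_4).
Σ a^n = 1/(1 − a) = 1/401;  first 5 digits = (1, 0, 4, 1, 0)

v_5(a) = 2 ≥ 1, so the series converges in ℤ_5 to 1/(1 − a) = 1/(1 − (-400)) = 1/401. Expand this rational in ℤ_5: compute digits iteratively via d_i = x_i mod 5, x_{i+1} = (x_i − d_i)/5. The first 5 digits are (1, 0, 4, 1, 0).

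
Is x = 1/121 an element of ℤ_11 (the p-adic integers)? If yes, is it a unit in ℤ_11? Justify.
x ∉ ℤ_11 (v_11(x) = -2 < 0)

ℤ_11 = {x ∈ ℚ_11 : v_11(x) ≥ 0} and ℤ_11^× = {x ∈ ℤ_11 : v_11(x) = 0}. Here v_11(1/121) = v_11(num) − v_11(den) = -2; compare against these criteria.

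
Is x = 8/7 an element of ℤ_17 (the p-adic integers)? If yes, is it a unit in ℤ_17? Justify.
x ∈ ℤ_17^× (unit); v_17(x) = 0

ℤ_17 = {x ∈ ℚ_17 : v_17(x) ≥ 0} and ℤ_17^× = {x ∈ ℤ_17 : v_17(x) = 0}. Here v_17(8/7) = v_17(num) − v_17(den) = 0; compare against these criteria.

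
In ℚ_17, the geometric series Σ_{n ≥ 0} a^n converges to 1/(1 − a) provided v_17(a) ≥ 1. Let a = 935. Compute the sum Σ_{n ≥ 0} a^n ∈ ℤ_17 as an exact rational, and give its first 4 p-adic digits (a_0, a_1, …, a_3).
Σ a^n = 1/(1 − a) = -1/934;  first 4 digits = (1, 4, 2, 4)

v_17(a) = 1 ≥ 1, so the series converges in ℤ_17 to 1/(1 − a) = 1/(1 − 935) = -1/934. Expand this rational in ℤ_17: compute digits iteratively via d_i = x_i mod 17, x_{i+1} = (x_i − d_i)/17. The first 4 digits are (1, 4, 2, 4).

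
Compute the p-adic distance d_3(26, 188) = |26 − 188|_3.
d_3(26, 188) = 1/81

Step 1 — x − y = 26 − 188 = -162. Step 2 — v_3(-162) = 4 (factor: -162 = −(3^4 · 2); the sign does not affect v_p). Step 3 — |x − y|_3 = 3^{-4} = 1/81.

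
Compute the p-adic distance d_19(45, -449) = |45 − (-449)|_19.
d_19(45, -449) = 1/19

Step 1 — x − y = 45 − (-449) = 494. Step 2 — v_19(494) = 1 (factor: 494 = (19^1 · 26); the sign does not affect v_p). Step 3 — |x − y|_19 = 19^{-1} = 1/19.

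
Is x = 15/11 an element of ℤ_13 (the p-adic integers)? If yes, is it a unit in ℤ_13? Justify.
x ∈ ℤ_13^× (unit); v_13(x) = 0

ℤ_13 = {x ∈ ℚ_13 : v_13(x) ≥ 0} and ℤ_13^× = {x ∈ ℤ_13 : v_13(x) = 0}. Here v_13(15/11) = v_13(num) − v_13(den) = 0; compare against these criteria.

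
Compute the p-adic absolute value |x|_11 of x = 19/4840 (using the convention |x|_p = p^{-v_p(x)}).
|19/4840|_11 = 121

Step 1 — compute v_11(x) by factoring powers of 11 out of the numerator and denominator: v_11(19/4840) = -2. Step 2 — apply |x|_p = p^{-v_p(x)} = 11^{2} = 121.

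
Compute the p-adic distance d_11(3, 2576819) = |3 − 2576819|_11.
d_11(3, 2576819) = 1/161051

Step 1 — x − y = 3 − 2576819 = -2576816. Step 2 — v_11(-2576816) = 5 (factor: -2576816 = −(11^5 · 16); the sign does not affect v_p). Step 3 — |x − y|_11 = 11^{-5} = 1/161051.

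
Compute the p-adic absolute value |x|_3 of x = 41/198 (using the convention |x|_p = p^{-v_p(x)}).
|41/198|_3 = 9

Step 1 — compute v_3(x) by factoring powers of 3 out of the numerator and denominator: v_3(41/198) = -2. Step 2 — apply |x|_p = p^{-v_p(x)} = 3^{2} = 9.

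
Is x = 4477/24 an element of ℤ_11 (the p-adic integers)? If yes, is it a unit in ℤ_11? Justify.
x ∈ ℤ_11 but not a unit; v_11(x) = 2 > 0

ℤ_11 = {x ∈ ℚ_11 : v_11(x) ≥ 0} and ℤ_11^× = {x ∈ ℤ_11 : v_11(x) = 0}. Here v_11(4477/24) = v_11(num) − v_11(den) = 2; compare against these criteria.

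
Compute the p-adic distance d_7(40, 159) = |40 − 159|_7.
d_7(40, 159) = 1/7

Step 1 — x − y = 40 − 159 = -119. Step 2 — v_7(-119) = 1 (factor: -119 = −(7^1 · 17); the sign does not affect v_p). Step 3 — |x − y|_7 = 7^{-1} = 1/7.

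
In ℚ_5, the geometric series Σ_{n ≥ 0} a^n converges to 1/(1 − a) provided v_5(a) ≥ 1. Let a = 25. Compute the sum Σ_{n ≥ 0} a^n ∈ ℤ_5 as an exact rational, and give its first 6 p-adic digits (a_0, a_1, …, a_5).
Σ a^n = 1/(1 − a) = -1/24;  first 6 digits = (1, 0, 1, 0, 1, 0)

v_5(a) = 2 ≥ 1, so the series converges in ℤ_5 to 1/(1 − a) = 1/(1 − 25) = -1/24. Expand this rational in ℤ_5: compute digits iteratively via d_i = x_i mod 5, x_{i+1} = (x_i − d_i)/5. The first 6 digits are (1, 0, 1, 0, 1, 0).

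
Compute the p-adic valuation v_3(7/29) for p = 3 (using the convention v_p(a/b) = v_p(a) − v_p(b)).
v_3(7/29) = 0

Factor powers of 3 from the numerator and denominator of the reduced fraction: 7 = 3^0 · 7 and 29 = 3^0 · 29. Apply v_p(a/b) = v_p(a) − v_p(b): v_3(7/29) = 0 − 0 = 0.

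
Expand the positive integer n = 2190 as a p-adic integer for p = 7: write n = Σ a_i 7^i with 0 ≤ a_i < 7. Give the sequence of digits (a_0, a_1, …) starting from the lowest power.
(a_0, a_1, …) = (6, 4, 2, 6)

Repeated division by 7 gives the digits low-to-high: 2190 = 6 + 4·7^1 + 2·7^2 + 6·7^3. Digit sequence: (6, 4, 2, 6).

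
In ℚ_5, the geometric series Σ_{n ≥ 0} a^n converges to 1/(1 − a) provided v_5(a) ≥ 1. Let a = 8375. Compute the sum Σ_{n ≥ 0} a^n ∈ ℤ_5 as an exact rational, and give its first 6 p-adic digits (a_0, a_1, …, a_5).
Σ a^n = 1/(1 − a) = -1/8374;  first 6 digits = (1, 0, 0, 2, 3, 2)

v_5(a) = 3 ≥ 1, so the series converges in ℤ_5 to 1/(1 − a) = 1/(1 − 8375) = -1/8374. Expand this rational in ℤ_5: compute digits iteratively via d_i = x_i mod 5, x_{i+1} = (x_i − d_i)/5. The first 6 digits are (1, 0, 0, 2, 3, 2).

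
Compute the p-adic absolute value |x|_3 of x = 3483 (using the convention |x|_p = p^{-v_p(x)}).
|3483|_3 = 1/81

Step 1 — compute v_3(x) by factoring powers of 3 out of the numerator and denominator: v_3(3483) = 4. Step 2 — apply |x|_p = p^{-v_p(x)} = 3^{-4} = 1/81.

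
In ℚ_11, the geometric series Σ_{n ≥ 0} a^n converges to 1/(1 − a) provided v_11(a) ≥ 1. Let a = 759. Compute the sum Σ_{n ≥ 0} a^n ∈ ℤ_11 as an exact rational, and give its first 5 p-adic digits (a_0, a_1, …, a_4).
Σ a^n = 1/(1 − a) = -1/758;  first 5 digits = (1, 3, 4, 9, 9)

v_11(a) = 1 ≥ 1, so the series converges in ℤ_11 to 1/(1 − a) = 1/(1 − 759) = -1/758. Expand this rational in ℤ_11: compute digits iteratively via d_i = x_i mod 11, x_{i+1} = (x_i − d_i)/11. The first 5 digits are (1, 3, 4, 9, 9).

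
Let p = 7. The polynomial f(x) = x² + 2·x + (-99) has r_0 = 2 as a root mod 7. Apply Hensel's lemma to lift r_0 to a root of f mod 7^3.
r_2 = 9 (mod 343)

Hensel: r_{i+1} = r_i − f(r_i)·(f′(r_i))^{-1} mod 7^{i+2}, f′(x) = 2x + 2. Iterate:
  r_0 = 2 (mod 7)
  r_1 = 9 (mod 49)
  r_2 = 9 (mod 343)
Final: r = 9 satisfies f(r) ≡ 0 mod 7^3.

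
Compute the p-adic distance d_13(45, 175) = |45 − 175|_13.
d_13(45, 175) = 1/13

Step 1 — x − y = 45 − 175 = -130. Step 2 — v_13(-130) = 1 (factor: -130 = −(13^1 · 10); the sign does not affect v_p). Step 3 — |x − y|_13 = 13^{-1} = 1/13.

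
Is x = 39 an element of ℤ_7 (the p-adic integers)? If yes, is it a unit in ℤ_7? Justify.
x ∈ ℤ_7^× (unit); v_7(x) = 0

ℤ_7 = {x ∈ ℚ_7 : v_7(x) ≥ 0} and ℤ_7^× = {x ∈ ℤ_7 : v_7(x) = 0}. Here v_7(39) = v_7(num) − v_7(den) = 0; compare against these criteria.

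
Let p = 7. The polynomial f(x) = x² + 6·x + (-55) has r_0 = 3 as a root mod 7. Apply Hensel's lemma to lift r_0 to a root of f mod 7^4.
r_3 = 2390 (mod 2401)

Hensel: r_{i+1} = r_i − f(r_i)·(f′(r_i))^{-1} mod 7^{i+2}, f′(x) = 2x + 6. Iterate:
  r_0 = 3 (mod 7)
  r_1 = 38 (mod 49)
  r_2 = 332 (mod 343)
  r_3 = 2390 (mod 2401)
Final: r = 2390 satisfies f(r) ≡ 0 mod 7^4.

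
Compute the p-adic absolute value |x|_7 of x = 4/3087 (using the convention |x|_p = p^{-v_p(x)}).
|4/3087|_7 = 343

Step 1 — compute v_7(x) by factoring powers of 7 out of the numerator and denominator: v_7(4/3087) = -3. Step 2 — apply |x|_p = p^{-v_p(x)} = 7^{3} = 343.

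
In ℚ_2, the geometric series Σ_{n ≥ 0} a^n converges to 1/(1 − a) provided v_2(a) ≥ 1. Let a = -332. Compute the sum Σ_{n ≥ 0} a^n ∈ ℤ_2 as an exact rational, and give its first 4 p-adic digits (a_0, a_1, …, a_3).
Σ a^n = 1/(1 − a) = 1/333;  first 4 digits = (1, 0, 1, 0)

v_2(a) = 2 ≥ 1, so the series converges in ℤ_2 to 1/(1 − a) = 1/(1 − (-332)) = 1/333. Expand this rational in ℤ_2: compute digits iteratively via d_i = x_i mod 2, x_{i+1} = (x_i − d_i)/2. The first 4 digits are (1, 0, 1, 0).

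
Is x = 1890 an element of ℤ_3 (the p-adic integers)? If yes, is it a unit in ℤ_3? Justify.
x ∈ ℤ_3 but not a unit; v_3(x) = 3 > 0

ℤ_3 = {x ∈ ℚ_3 : v_3(x) ≥ 0} and ℤ_3^× = {x ∈ ℤ_3 : v_3(x) = 0}. Here v_3(1890) = v_3(num) − v_3(den) = 3; compare against these criteria.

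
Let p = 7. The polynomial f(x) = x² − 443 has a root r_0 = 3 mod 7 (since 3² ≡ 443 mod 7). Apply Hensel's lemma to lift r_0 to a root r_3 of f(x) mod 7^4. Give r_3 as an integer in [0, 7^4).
r_3 = 2068 (mod 2401)

Hensel's recurrence: r_{i+1} = r_i − f(r_i)·(f′(r_i))^{-1} mod 7^{i+2}, with f′(x) = 2x. Iterate:
  r_0 = 3 (mod 7)
  r_1 = 10 (mod 49)
  r_2 = 10 (mod 343)
  r_3 = 2068 (mod 2401)
Final: r_3 = 2068, and one checks f(r_3) ≡ 0 mod 7^4.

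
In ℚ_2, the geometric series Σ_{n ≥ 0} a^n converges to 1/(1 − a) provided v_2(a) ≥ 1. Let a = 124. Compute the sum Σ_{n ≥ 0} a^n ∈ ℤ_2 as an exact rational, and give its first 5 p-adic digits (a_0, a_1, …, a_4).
Σ a^n = 1/(1 − a) = -1/123;  first 5 digits = (1, 0, 1, 1, 0)

v_2(a) = 2 ≥ 1, so the series converges in ℤ_2 to 1/(1 − a) = 1/(1 − 124) = -1/123. Expand this rational in ℤ_2: compute digits iteratively via d_i = x_i mod 2, x_{i+1} = (x_i − d_i)/2. The first 5 digits are (1, 0, 1, 1, 0).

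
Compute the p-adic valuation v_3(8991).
v_3(8991) = 5

v_3(n) is the largest exponent k such that 3^k divides n. Factor out: 8991 = 3^5 · 37. (Sign doesn't affect v_p.) So v_3(8991) = 5.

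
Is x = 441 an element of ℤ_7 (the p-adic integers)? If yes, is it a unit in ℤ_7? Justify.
x ∈ ℤ_7 but not a unit; v_7(x) = 2 > 0

ℤ_7 = {x ∈ ℚ_7 : v_7(x) ≥ 0} and ℤ_7^× = {x ∈ ℤ_7 : v_7(x) = 0}. Here v_7(441) = v_7(num) − v_7(den) = 2; compare against these criteria.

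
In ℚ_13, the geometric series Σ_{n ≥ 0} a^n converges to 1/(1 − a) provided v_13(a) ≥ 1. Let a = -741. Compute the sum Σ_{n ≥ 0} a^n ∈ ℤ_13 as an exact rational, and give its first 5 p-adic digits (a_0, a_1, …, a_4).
Σ a^n = 1/(1 − a) = 1/742;  first 5 digits = (1, 8, 7, 7, 9)

v_13(a) = 1 ≥ 1, so the series converges in ℤ_13 to 1/(1 − a) = 1/(1 − (-741)) = 1/742. Expand this rational in ℤ_13: compute digits iteratively via d_i = x_i mod 13, x_{i+1} = (x_i − d_i)/13. The first 5 digits are (1, 8, 7, 7, 9).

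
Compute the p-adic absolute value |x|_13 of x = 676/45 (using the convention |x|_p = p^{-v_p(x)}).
|676/45|_13 = 1/169

Step 1 — compute v_13(x) by factoring powers of 13 out of the numerator and denominator: v_13(676/45) = 2. Step 2 — apply |x|_p = p^{-v_p(x)} = 13^{-2} = 1/169.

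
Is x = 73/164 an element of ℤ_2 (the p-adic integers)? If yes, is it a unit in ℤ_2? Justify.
x ∉ ℤ_2 (v_2(x) = -2 < 0)

ℤ_2 = {x ∈ ℚ_2 : v_2(x) ≥ 0} and ℤ_2^× = {x ∈ ℤ_2 : v_2(x) = 0}. Here v_2(73/164) = v_2(num) − v_2(den) = -2; compare against these criteria.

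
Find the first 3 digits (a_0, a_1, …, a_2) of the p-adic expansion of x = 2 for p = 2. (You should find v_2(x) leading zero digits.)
(a_0, …, a_2) = (0, 1, 0)

v_2(2) = 1, so a_0 = ... = a_0 = 0. Factor out: x = 2^1 · u with u = 1 a unit in ℤ_2. Expand u iteratively via a_{v+i} = u_i mod 2, u_{i+1} = (u_i − a_{v+i})/2:
  u_0 = 1;  a_1 = 1;  u_1 = (u_0 − 1)/2 = 0
  u_1 = 0;  a_2 = 0;  u_2 = (u_1 − 0)/2 = 0
Digits: (0, 1, 0).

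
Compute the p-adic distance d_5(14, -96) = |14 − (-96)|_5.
d_5(14, -96) = 1/5

Step 1 — x − y = 14 − (-96) = 110. Step 2 — v_5(110) = 1 (factor: 110 = (5^1 · 22); the sign does not affect v_p). Step 3 — |x − y|_5 = 5^{-1} = 1/5.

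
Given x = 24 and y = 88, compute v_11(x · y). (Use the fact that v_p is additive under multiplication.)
v_11(2112) = 1

v_p(x) = 0 (factor: 24 = 11^0 · 24); v_p(y) = 1 (factor: 88 = 11^1 · 8). Additivity: v_p(xy) = v_p(x) + v_p(y) = 0 + 1 = 1. (Direct check: xy = 2112 = 11^1 · (192).)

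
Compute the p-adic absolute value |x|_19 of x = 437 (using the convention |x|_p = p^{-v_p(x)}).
|437|_19 = 1/19

Step 1 — compute v_19(x) by factoring powers of 19 out of the numerator and denominator: v_19(437) = 1. Step 2 — apply |x|_p = p^{-v_p(x)} = 19^{-1} = 1/19.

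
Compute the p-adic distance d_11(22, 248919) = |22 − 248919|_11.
d_11(22, 248919) = 1/14641

Step 1 — x − y = 22 − 248919 = -248897. Step 2 — v_11(-248897) = 4 (factor: -248897 = −(11^4 · 17); the sign does not affect v_p). Step 3 — |x − y|_11 = 11^{-4} = 1/14641.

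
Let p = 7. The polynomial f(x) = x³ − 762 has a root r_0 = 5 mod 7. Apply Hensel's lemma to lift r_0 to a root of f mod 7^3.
r_2 = 201 (mod 343)

Hensel: r_{i+1} = r_i − f(r_i)/f′(r_i) mod 7^{i+2}, where f′(x) = 3x². Iterate:
  r_0 = 5 (mod 7)
  r_1 = 5 (mod 49)
  r_2 = 201 (mod 343)
Final: r = 201 with f(r) ≡ 0 mod 7^3.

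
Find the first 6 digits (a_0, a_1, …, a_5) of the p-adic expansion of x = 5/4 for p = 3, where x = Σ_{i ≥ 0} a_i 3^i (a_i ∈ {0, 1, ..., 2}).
(a_0, …, a_5) = (2, 2, 0, 2, 0, 2)

v_3(5/4) = 0 (numerator and denominator both coprime to 3), so x ∈ ℤ_3^×. Compute digits iteratively via a_i = x_i mod 3, x_{i+1} = (x_i − a_i)/3, with x_0 = x:
  x_0 = 5/4;  a_0 = 2;  x_1 = (x_0 − 2)/3 = -1/4
  x_1 = -1/4;  a_1 = 2;  x_2 = (x_1 − 2)/3 = -3/4
  x_2 = -3/4;  a_2 = 0;  x_3 = (x_2 − 0)/3 = -1/4
  x_3 = -1/4;  a_3 = 2;  x_4 = (x_3 − 2)/3 = -3/4
  x_4 = -3/4;  a_4 = 0;  x_5 = (x_4 − 0)/3 = -1/4
  x_5 = -1/4;  a_5 = 2;  x_6 = (x_5 − 2)/3 = -3/4
Digits: (2, 2, 0, 2, 0, 2).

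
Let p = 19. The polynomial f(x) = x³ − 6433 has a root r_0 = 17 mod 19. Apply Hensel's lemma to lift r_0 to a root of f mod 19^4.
r_3 = 54775 (mod 130321)

Hensel: r_{i+1} = r_i − f(r_i)/f′(r_i) mod 19^{i+2}, where f′(x) = 3x². Iterate:
  r_0 = 17 (mod 19)
  r_1 = 264 (mod 361)
  r_2 = 6762 (mod 6859)
  r_3 = 54775 (mod 130321)
Final: r = 54775 with f(r) ≡ 0 mod 19^4.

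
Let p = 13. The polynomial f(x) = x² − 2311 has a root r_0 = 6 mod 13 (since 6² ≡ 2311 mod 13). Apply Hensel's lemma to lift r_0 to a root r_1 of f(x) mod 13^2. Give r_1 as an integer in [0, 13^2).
r_1 = 97 (mod 169)

Hensel's recurrence: r_{i+1} = r_i − f(r_i)·(f′(r_i))^{-1} mod 13^{i+2}, with f′(x) = 2x. Iterate:
  r_0 = 6 (mod 13)
  r_1 = 97 (mod 169)
Final: r_1 = 97, and one checks f(r_1) ≡ 0 mod 13^2.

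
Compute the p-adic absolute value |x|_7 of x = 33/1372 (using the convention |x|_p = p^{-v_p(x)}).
|33/1372|_7 = 343

Step 1 — compute v_7(x) by factoring powers of 7 out of the numerator and denominator: v_7(33/1372) = -3. Step 2 — apply |x|_p = p^{-v_p(x)} = 7^{3} = 343.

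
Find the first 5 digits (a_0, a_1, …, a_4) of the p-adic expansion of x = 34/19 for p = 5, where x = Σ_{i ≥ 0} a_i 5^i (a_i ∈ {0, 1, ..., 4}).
(a_0, …, a_4) = (1, 2, 2, 4, 2)

v_5(34/19) = 0 (numerator and denominator both coprime to 5), so x ∈ ℤ_5^×. Compute digits iteratively via a_i = x_i mod 5, x_{i+1} = (x_i − a_i)/5, with x_0 = x:
  x_0 = 34/19;  a_0 = 1;  x_1 = (x_0 − 1)/5 = 3/19
  x_1 = 3/19;  a_1 = 2;  x_2 = (x_1 − 2)/5 = -7/19
  x_2 = -7/19;  a_2 = 2;  x_3 = (x_2 − 2)/5 = -9/19
  x_3 = -9/19;  a_3 = 4;  x_4 = (x_3 − 4)/5 = -17/19
  x_4 = -17/19;  a_4 = 2;  x_5 = (x_4 − 2)/5 = -11/19
Digits: (1, 2, 2, 4, 2).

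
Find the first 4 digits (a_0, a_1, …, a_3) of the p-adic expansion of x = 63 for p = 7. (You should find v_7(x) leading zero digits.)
(a_0, …, a_3) = (0, 2, 1, 0)

v_7(63) = 1, so a_0 = ... = a_0 = 0. Factor out: x = 7^1 · u with u = 9 a unit in ℤ_7. Expand u iteratively via a_{v+i} = u_i mod 7, u_{i+1} = (u_i − a_{v+i})/7:
  u_0 = 9;  a_1 = 2;  u_1 = (u_0 − 2)/7 = 1
  u_1 = 1;  a_2 = 1;  u_2 = (u_1 − 1)/7 = 0
  u_2 = 0;  a_3 = 0;  u_3 = (u_2 − 0)/7 = 0
Digits: (0, 2, 1, 0).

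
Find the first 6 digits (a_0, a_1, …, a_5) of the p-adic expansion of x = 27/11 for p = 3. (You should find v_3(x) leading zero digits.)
(a_0, …, a_5) = (0, 0, 0, 2, 1, 0)

v_3(27/11) = 3, so a_0 = ... = a_2 = 0. Factor out: x = 3^3 · u with u = 1/11 a unit in ℤ_3. Expand u iteratively via a_{v+i} = u_i mod 3, u_{i+1} = (u_i − a_{v+i})/3:
  u_0 = 1/11;  a_3 = 2;  u_1 = (u_0 − 2)/3 = -7/11
  u_1 = -7/11;  a_4 = 1;  u_2 = (u_1 − 1)/3 = -6/11
  u_2 = -6/11;  a_5 = 0;  u_3 = (u_2 − 0)/3 = -2/11
Digits: (0, 0, 0, 2, 1, 0).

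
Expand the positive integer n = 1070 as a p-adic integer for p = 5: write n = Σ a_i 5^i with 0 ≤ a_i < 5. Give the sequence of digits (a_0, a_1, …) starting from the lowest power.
(a_0, a_1, …) = (0, 4, 2, 3, 1)

Repeated division by 5 gives the digits low-to-high: 1070 = 4·5^1 + 2·5^2 + 3·5^3 + 1·5^4. Digit sequence: (0, 4, 2, 3, 1).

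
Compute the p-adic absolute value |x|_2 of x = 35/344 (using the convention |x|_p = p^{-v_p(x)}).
|35/344|_2 = 8

Step 1 — compute v_2(x) by factoring powers of 2 out of the numerator and denominator: v_2(35/344) = -3. Step 2 — apply |x|_p = p^{-v_p(x)} = 2^{3} = 8.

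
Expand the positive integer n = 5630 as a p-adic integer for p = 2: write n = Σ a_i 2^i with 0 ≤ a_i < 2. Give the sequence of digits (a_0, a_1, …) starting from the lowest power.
(a_0, a_1, …) = (0, 1, 1, 1, 1, 1, 1, 1, 1, 0, 1, 0, 1)

Repeated division by 2 gives the digits low-to-high: 5630 = 1·2^1 + 1·2^2 + 1·2^3 + 1·2^4 + 1·2^5 + 1·2^6 + 1·2^7 + 1·2^8 + 1·2^10 + 1·2^12. Digit sequence: (0, 1, 1, 1, 1, 1, 1, 1, 1, 0, 1, 0, 1).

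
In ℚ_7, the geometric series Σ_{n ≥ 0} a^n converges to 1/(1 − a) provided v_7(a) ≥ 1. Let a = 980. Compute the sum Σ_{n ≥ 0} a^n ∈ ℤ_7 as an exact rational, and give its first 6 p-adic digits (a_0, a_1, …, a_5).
Σ a^n = 1/(1 − a) = -1/979;  first 6 digits = (1, 0, 6, 2, 1, 1)

v_7(a) = 2 ≥ 1, so the series converges in ℤ_7 to 1/(1 − a) = 1/(1 − 980) = -1/979. Expand this rational in ℤ_7: compute digits iteratively via d_i = x_i mod 7, x_{i+1} = (x_i − d_i)/7. The first 6 digits are (1, 0, 6, 2, 1, 1).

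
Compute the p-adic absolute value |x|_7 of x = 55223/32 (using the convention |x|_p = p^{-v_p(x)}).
|55223/32|_7 = 1/2401

Step 1 — compute v_7(x) by factoring powers of 7 out of the numerator and denominator: v_7(55223/32) = 4. Step 2 — apply |x|_p = p^{-v_p(x)} = 7^{-4} = 1/2401.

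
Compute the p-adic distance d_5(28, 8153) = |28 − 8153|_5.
d_5(28, 8153) = 1/625

Step 1 — x − y = 28 − 8153 = -8125. Step 2 — v_5(-8125) = 4 (factor: -8125 = −(5^4 · 13); the sign does not affect v_p). Step 3 — |x − y|_5 = 5^{-4} = 1/625.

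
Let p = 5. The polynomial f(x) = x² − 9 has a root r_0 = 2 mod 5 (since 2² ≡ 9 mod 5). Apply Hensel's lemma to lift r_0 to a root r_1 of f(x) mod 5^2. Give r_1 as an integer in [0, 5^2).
r_1 = 22 (mod 25)

Hensel's recurrence: r_{i+1} = r_i − f(r_i)·(f′(r_i))^{-1} mod 5^{i+2}, with f′(x) = 2x. Iterate:
  r_0 = 2 (mod 5)
  r_1 = 22 (mod 25)
Final: r_1 = 22, and one checks f(r_1) ≡ 0 mod 5^2.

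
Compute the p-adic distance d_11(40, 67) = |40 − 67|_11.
d_11(40, 67) = 1

Step 1 — x − y = 40 − 67 = -27. Step 2 — v_11(-27) = 0 (factor: -27 = −(11^0 · 27); the sign does not affect v_p). Step 3 — |x − y|_11 = 11^{0} = 1.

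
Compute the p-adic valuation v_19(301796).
v_19(301796) = 3

v_19(n) is the largest exponent k such that 19^k divides n. Factor out: 301796 = 19^3 · 44. (Sign doesn't affect v_p.) So v_19(301796) = 3.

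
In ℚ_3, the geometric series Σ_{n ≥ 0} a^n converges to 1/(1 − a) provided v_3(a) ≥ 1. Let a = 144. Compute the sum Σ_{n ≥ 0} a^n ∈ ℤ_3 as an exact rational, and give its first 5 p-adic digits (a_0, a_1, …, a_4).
Σ a^n = 1/(1 − a) = -1/143;  first 5 digits = (1, 0, 1, 2, 2)

v_3(a) = 2 ≥ 1, so the series converges in ℤ_3 to 1/(1 − a) = 1/(1 − 144) = -1/143. Expand this rational in ℤ_3: compute digits iteratively via d_i = x_i mod 3, x_{i+1} = (x_i − d_i)/3. The first 5 digits are (1, 0, 1, 2, 2).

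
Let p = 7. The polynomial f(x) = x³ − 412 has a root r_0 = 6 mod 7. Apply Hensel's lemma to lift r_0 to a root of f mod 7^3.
r_2 = 300 (mod 343)

Hensel: r_{i+1} = r_i − f(r_i)/f′(r_i) mod 7^{i+2}, where f′(x) = 3x². Iterate:
  r_0 = 6 (mod 7)
  r_1 = 6 (mod 49)
  r_2 = 300 (mod 343)
Final: r = 300 with f(r) ≡ 0 mod 7^3.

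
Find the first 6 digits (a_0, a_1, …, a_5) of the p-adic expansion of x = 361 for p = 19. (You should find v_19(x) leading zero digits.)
(a_0, …, a_5) = (0, 0, 1, 0, 0, 0)

v_19(361) = 2, so a_0 = ... = a_1 = 0. Factor out: x = 19^2 · u with u = 1 a unit in ℤ_19. Expand u iteratively via a_{v+i} = u_i mod 19, u_{i+1} = (u_i − a_{v+i})/19:
  u_0 = 1;  a_2 = 1;  u_1 = (u_0 − 1)/19 = 0
  u_1 = 0;  a_3 = 0;  u_2 = (u_1 − 0)/19 = 0
  u_2 = 0;  a_4 = 0;  u_3 = (u_2 − 0)/19 = 0
  u_3 = 0;  a_5 = 0;  u_4 = (u_3 − 0)/19 = 0
Digits: (0, 0, 1, 0, 0, 0).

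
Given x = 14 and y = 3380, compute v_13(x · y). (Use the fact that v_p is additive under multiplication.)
v_13(47320) = 2

v_p(x) = 0 (factor: 14 = 13^0 · 14); v_p(y) = 2 (factor: 3380 = 13^2 · 20). Additivity: v_p(xy) = v_p(x) + v_p(y) = 0 + 2 = 2. (Direct check: xy = 47320 = 13^2 · (280).)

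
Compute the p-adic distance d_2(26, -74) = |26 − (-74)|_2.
d_2(26, -74) = 1/4

Step 1 — x − y = 26 − (-74) = 100. Step 2 — v_2(100) = 2 (factor: 100 = (2^2 · 25); the sign does not affect v_p). Step 3 — |x − y|_2 = 2^{-2} = 1/4.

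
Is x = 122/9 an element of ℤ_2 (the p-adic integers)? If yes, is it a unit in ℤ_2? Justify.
x ∈ ℤ_2 but not a unit; v_2(x) = 1 > 0

ℤ_2 = {x ∈ ℚ_2 : v_2(x) ≥ 0} and ℤ_2^× = {x ∈ ℤ_2 : v_2(x) = 0}. Here v_2(122/9) = v_2(num) − v_2(den) = 1; compare against these criteria.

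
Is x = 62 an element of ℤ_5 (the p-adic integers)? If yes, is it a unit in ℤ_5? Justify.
x ∈ ℤ_5^× (unit); v_5(x) = 0

ℤ_5 = {x ∈ ℚ_5 : v_5(x) ≥ 0} and ℤ_5^× = {x ∈ ℤ_5 : v_5(x) = 0}. Here v_5(62) = v_5(num) − v_5(den) = 0; compare against these criteria.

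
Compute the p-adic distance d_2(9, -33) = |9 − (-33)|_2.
d_2(9, -33) = 1/2

Step 1 — x − y = 9 − (-33) = 42. Step 2 — v_2(42) = 1 (factor: 42 = (2^1 · 21); the sign does not affect v_p). Step 3 — |x − y|_2 = 2^{-1} = 1/2.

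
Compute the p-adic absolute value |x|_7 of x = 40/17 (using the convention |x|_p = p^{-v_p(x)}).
|40/17|_7 = 1

Step 1 — compute v_7(x) by factoring powers of 7 out of the numerator and denominator: v_7(40/17) = 0. Step 2 — apply |x|_p = p^{-v_p(x)} = 7^{0} = 1.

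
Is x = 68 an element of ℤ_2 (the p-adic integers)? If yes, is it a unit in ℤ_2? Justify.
x ∈ ℤ_2 but not a unit; v_2(x) = 2 > 0

ℤ_2 = {x ∈ ℚ_2 : v_2(x) ≥ 0} and ℤ_2^× = {x ∈ ℤ_2 : v_2(x) = 0}. Here v_2(68) = v_2(num) − v_2(den) = 2; compare against these criteria.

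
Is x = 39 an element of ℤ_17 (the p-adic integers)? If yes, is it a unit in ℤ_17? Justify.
x ∈ ℤ_17^× (unit); v_17(x) = 0

ℤ_17 = {x ∈ ℚ_17 : v_17(x) ≥ 0} and ℤ_17^× = {x ∈ ℤ_17 : v_17(x) = 0}. Here v_17(39) = v_17(num) − v_17(den) = 0; compare against these criteria.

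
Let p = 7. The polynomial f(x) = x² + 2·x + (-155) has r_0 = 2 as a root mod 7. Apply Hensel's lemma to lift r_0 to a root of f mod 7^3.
r_2 = 198 (mod 343)

Hensel: r_{i+1} = r_i − f(r_i)·(f′(r_i))^{-1} mod 7^{i+2}, f′(x) = 2x + 2. Iterate:
  r_0 = 2 (mod 7)
  r_1 = 2 (mod 49)
  r_2 = 198 (mod 343)
Final: r = 198 satisfies f(r) ≡ 0 mod 7^3.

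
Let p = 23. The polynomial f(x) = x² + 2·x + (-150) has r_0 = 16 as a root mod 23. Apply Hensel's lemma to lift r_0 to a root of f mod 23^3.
r_2 = 1350 (mod 12167)

Hensel: r_{i+1} = r_i − f(r_i)·(f′(r_i))^{-1} mod 23^{i+2}, f′(x) = 2x + 2. Iterate:
  r_0 = 16 (mod 23)
  r_1 = 292 (mod 529)
  r_2 = 1350 (mod 12167)
Final: r = 1350 satisfies f(r) ≡ 0 mod 23^3.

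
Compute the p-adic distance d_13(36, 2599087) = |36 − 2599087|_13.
d_13(36, 2599087) = 1/371293

Step 1 — x − y = 36 − 2599087 = -2599051. Step 2 — v_13(-2599051) = 5 (factor: -2599051 = −(13^5 · 7); the sign does not affect v_p). Step 3 — |x − y|_13 = 13^{-5} = 1/371293.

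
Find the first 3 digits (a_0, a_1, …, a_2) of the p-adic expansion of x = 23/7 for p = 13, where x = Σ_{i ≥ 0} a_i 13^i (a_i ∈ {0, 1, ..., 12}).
(a_0, …, a_2) = (7, 9, 3)

v_13(23/7) = 0 (numerator and denominator both coprime to 13), so x ∈ ℤ_13^×. Compute digits iteratively via a_i = x_i mod 13, x_{i+1} = (x_i − a_i)/13, with x_0 = x:
  x_0 = 23/7;  a_0 = 7;  x_1 = (x_0 − 7)/13 = -2/7
  x_1 = -2/7;  a_1 = 9;  x_2 = (x_1 − 9)/13 = -5/7
  x_2 = -5/7;  a_2 = 3;  x_3 = (x_2 − 3)/13 = -2/7
Digits: (7, 9, 3).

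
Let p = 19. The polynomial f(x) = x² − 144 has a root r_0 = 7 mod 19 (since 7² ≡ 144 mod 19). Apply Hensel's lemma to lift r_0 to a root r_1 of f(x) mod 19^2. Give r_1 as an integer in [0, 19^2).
r_1 = 349 (mod 361)

Hensel's recurrence: r_{i+1} = r_i − f(r_i)·(f′(r_i))^{-1} mod 19^{i+2}, with f′(x) = 2x. Iterate:
  r_0 = 7 (mod 19)
  r_1 = 349 (mod 361)
Final: r_1 = 349, and one checks f(r_1) ≡ 0 mod 19^2.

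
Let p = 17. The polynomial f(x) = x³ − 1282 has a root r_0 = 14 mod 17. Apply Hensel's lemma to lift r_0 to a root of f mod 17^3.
r_2 = 966 (mod 4913)

Hensel: r_{i+1} = r_i − f(r_i)/f′(r_i) mod 17^{i+2}, where f′(x) = 3x². Iterate:
  r_0 = 14 (mod 17)
  r_1 = 99 (mod 289)
  r_2 = 966 (mod 4913)
Final: r = 966 with f(r) ≡ 0 mod 17^3.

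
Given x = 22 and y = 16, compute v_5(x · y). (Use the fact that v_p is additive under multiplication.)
v_5(352) = 0

v_p(x) = 0 (factor: 22 = 5^0 · 22); v_p(y) = 0 (factor: 16 = 5^0 · 16). Additivity: v_p(xy) = v_p(x) + v_p(y) = 0 + 0 = 0. (Direct check: xy = 352 = 5^0 · (352).)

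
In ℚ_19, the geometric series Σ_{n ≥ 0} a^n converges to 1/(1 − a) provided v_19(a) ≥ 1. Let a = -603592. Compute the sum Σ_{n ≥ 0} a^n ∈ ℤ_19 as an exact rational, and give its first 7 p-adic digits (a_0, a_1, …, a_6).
Σ a^n = 1/(1 − a) = 1/603593;  first 7 digits = (1, 0, 0, 7, 14, 18, 10)

v_19(a) = 3 ≥ 1, so the series converges in ℤ_19 to 1/(1 − a) = 1/(1 − (-603592)) = 1/603593. Expand this rational in ℤ_19: compute digits iteratively via d_i = x_i mod 19, x_{i+1} = (x_i − d_i)/19. The first 7 digits are (1, 0, 0, 7, 14, 18, 10).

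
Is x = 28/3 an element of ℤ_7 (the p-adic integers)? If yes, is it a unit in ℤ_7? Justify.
x ∈ ℤ_7 but not a unit; v_7(x) = 1 > 0

ℤ_7 = {x ∈ ℚ_7 : v_7(x) ≥ 0} and ℤ_7^× = {x ∈ ℤ_7 : v_7(x) = 0}. Here v_7(28/3) = v_7(num) − v_7(den) = 1; compare against these criteria.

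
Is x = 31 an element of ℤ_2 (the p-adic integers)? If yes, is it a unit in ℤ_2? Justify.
x ∈ ℤ_2^× (unit); v_2(x) = 0

ℤ_2 = {x ∈ ℚ_2 : v_2(x) ≥ 0} and ℤ_2^× = {x ∈ ℤ_2 : v_2(x) = 0}. Here v_2(31) = v_2(num) − v_2(den) = 0; compare against these criteria.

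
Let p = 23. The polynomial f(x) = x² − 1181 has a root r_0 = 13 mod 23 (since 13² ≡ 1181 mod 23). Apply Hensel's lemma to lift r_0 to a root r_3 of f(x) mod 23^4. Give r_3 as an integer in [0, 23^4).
r_3 = 266261 (mod 279841)

Hensel's recurrence: r_{i+1} = r_i − f(r_i)·(f′(r_i))^{-1} mod 23^{i+2}, with f′(x) = 2x. Iterate:
  r_0 = 13 (mod 23)
  r_1 = 174 (mod 529)
  r_2 = 10754 (mod 12167)
  r_3 = 266261 (mod 279841)
Final: r_3 = 266261, and one checks f(r_3) ≡ 0 mod 23^4.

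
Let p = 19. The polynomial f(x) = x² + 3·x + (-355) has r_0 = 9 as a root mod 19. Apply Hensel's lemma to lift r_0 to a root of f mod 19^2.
r_1 = 313 (mod 361)

Hensel: r_{i+1} = r_i − f(r_i)·(f′(r_i))^{-1} mod 19^{i+2}, f′(x) = 2x + 3. Iterate:
  r_0 = 9 (mod 19)
  r_1 = 313 (mod 361)
Final: r = 313 satisfies f(r) ≡ 0 mod 19^2.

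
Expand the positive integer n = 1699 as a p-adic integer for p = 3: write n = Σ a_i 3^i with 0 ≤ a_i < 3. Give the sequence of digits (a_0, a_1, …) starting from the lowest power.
(a_0, a_1, …) = (1, 2, 2, 2, 2, 0, 2)

Repeated division by 3 gives the digits low-to-high: 1699 = 1 + 2·3^1 + 2·3^2 + 2·3^3 + 2·3^4 + 2·3^6. Digit sequence: (1, 2, 2, 2, 2, 0, 2).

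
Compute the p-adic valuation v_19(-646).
v_19(-646) = 1

v_19(n) is the largest exponent k such that 19^k divides n. Factor out: -646 = -19^1 · 34. (Sign doesn't affect v_p.) So v_19(-646) = 1.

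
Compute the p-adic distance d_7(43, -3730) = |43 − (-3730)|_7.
d_7(43, -3730) = 1/343

Step 1 — x − y = 43 − (-3730) = 3773. Step 2 — v_7(3773) = 3 (factor: 3773 = (7^3 · 11); the sign does not affect v_p). Step 3 — |x − y|_7 = 7^{-3} = 1/343.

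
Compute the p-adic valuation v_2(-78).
v_2(-78) = 1

v_2(n) is the largest exponent k such that 2^k divides n. Factor out: -78 = -2^1 · 39. (Sign doesn't affect v_p.) So v_2(-78) = 1.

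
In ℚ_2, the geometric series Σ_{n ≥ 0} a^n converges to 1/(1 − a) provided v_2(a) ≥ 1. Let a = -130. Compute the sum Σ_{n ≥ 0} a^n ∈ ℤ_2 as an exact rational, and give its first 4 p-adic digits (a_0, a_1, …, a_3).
Σ a^n = 1/(1 − a) = 1/131;  first 4 digits = (1, 1, 0, 1)

v_2(a) = 1 ≥ 1, so the series converges in ℤ_2 to 1/(1 − a) = 1/(1 − (-130)) = 1/131. Expand this rational in ℤ_2: compute digits iteratively via d_i = x_i mod 2, x_{i+1} = (x_i − d_i)/2. The first 4 digits are (1, 1, 0, 1).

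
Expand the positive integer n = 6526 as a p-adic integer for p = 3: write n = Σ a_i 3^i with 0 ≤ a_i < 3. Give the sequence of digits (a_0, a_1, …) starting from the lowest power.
(a_0, a_1, …) = (1, 0, 2, 1, 2, 2, 2, 2)

Repeated division by 3 gives the digits low-to-high: 6526 = 1 + 2·3^2 + 1·3^3 + 2·3^4 + 2·3^5 + 2·3^6 + 2·3^7. Digit sequence: (1, 0, 2, 1, 2, 2, 2, 2).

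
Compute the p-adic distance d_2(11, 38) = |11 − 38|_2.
d_2(11, 38) = 1

Step 1 — x − y = 11 − 38 = -27. Step 2 — v_2(-27) = 0 (factor: -27 = −(2^0 · 27); the sign does not affect v_p). Step 3 — |x − y|_2 = 2^{0} = 1.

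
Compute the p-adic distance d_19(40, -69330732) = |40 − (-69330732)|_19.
d_19(40, -69330732) = 1/2476099

Step 1 — x − y = 40 − (-69330732) = 69330772. Step 2 — v_19(69330772) = 5 (factor: 69330772 = (19^5 · 28); the sign does not affect v_p). Step 3 — |x − y|_19 = 19^{-5} = 1/2476099.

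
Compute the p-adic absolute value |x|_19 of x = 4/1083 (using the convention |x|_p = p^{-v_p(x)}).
|4/1083|_19 = 361

Step 1 — compute v_19(x) by factoring powers of 19 out of the numerator and denominator: v_19(4/1083) = -2. Step 2 — apply |x|_p = p^{-v_p(x)} = 19^{2} = 361.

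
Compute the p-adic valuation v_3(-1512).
v_3(-1512) = 3

v_3(n) is the largest exponent k such that 3^k divides n. Factor out: -1512 = -3^3 · 56. (Sign doesn't affect v_p.) So v_3(-1512) = 3.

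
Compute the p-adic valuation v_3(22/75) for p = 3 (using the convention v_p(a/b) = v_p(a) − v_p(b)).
v_3(22/75) = -1

Factor powers of 3 from the numerator and denominator of the reduced fraction: 22 = 3^0 · 22 and 75 = 3^1 · 25. Apply v_p(a/b) = v_p(a) − v_p(b): v_3(22/75) = 0 − 1 = -1.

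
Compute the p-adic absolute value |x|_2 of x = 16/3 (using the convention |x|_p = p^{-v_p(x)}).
|16/3|_2 = 1/16

Step 1 — compute v_2(x) by factoring powers of 2 out of the numerator and denominator: v_2(16/3) = 4. Step 2 — apply |x|_p = p^{-v_p(x)} = 2^{-4} = 1/16.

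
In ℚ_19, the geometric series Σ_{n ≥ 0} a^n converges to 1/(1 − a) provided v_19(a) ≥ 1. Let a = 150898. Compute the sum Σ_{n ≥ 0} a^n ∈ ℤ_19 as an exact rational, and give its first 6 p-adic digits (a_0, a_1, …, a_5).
Σ a^n = 1/(1 − a) = -1/150897;  first 6 digits = (1, 0, 0, 3, 1, 0)

v_19(a) = 3 ≥ 1, so the series converges in ℤ_19 to 1/(1 − a) = 1/(1 − 150898) = -1/150897. Expand this rational in ℤ_19: compute digits iteratively via d_i = x_i mod 19, x_{i+1} = (x_i − d_i)/19. The first 6 digits are (1, 0, 0, 3, 1, 0).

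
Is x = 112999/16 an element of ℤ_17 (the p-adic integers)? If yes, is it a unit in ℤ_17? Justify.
x ∈ ℤ_17 but not a unit; v_17(x) = 3 > 0

ℤ_17 = {x ∈ ℚ_17 : v_17(x) ≥ 0} and ℤ_17^× = {x ∈ ℤ_17 : v_17(x) = 0}. Here v_17(112999/16) = v_17(num) − v_17(den) = 3; compare against these criteria.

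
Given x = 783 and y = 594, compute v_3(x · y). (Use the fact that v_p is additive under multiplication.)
v_3(465102) = 6

v_p(x) = 3 (factor: 783 = 3^3 · 29); v_p(y) = 3 (factor: 594 = 3^3 · 22). Additivity: v_p(xy) = v_p(x) + v_p(y) = 3 + 3 = 6. (Direct check: xy = 465102 = 3^6 · (638).)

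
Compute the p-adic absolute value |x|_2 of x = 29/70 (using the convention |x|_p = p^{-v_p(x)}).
|29/70|_2 = 2

Step 1 — compute v_2(x) by factoring powers of 2 out of the numerator and denominator: v_2(29/70) = -1. Step 2 — apply |x|_p = p^{-v_p(x)} = 2^{1} = 2.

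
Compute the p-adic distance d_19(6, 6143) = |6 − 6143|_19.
d_19(6, 6143) = 1/361

Step 1 — x − y = 6 − 6143 = -6137. Step 2 — v_19(-6137) = 2 (factor: -6137 = −(19^2 · 17); the sign does not affect v_p). Step 3 — |x − y|_19 = 19^{-2} = 1/361.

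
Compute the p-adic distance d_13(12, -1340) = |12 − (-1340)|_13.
d_13(12, -1340) = 1/169

Step 1 — x − y = 12 − (-1340) = 1352. Step 2 — v_13(1352) = 2 (factor: 1352 = (13^2 · 8); the sign does not affect v_p). Step 3 — |x − y|_13 = 13^{-2} = 1/169.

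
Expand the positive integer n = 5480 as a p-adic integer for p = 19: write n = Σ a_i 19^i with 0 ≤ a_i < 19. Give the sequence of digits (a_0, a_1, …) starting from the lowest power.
(a_0, a_1, …) = (8, 3, 15)

Repeated division by 19 gives the digits low-to-high: 5480 = 8 + 3·19^1 + 15·19^2. Digit sequence: (8, 3, 15).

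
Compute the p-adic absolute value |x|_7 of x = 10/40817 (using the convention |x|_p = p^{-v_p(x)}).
|10/40817|_7 = 2401

Step 1 — compute v_7(x) by factoring powers of 7 out of the numerator and denominator: v_7(10/40817) = -4. Step 2 — apply |x|_p = p^{-v_p(x)} = 7^{4} = 2401.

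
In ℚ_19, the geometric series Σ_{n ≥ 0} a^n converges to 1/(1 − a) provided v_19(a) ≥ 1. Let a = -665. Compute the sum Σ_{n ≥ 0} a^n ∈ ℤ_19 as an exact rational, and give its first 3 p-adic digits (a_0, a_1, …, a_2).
Σ a^n = 1/(1 − a) = 1/666;  first 3 digits = (1, 3, 7)

v_19(a) = 1 ≥ 1, so the series converges in ℤ_19 to 1/(1 − a) = 1/(1 − (-665)) = 1/666. Expand this rational in ℤ_19: compute digits iteratively via d_i = x_i mod 19, x_{i+1} = (x_i − d_i)/19. The first 3 digits are (1, 3, 7).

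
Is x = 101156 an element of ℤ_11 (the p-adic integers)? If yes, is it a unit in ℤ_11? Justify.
x ∈ ℤ_11 but not a unit; v_11(x) = 3 > 0

ℤ_11 = {x ∈ ℚ_11 : v_11(x) ≥ 0} and ℤ_11^× = {x ∈ ℤ_11 : v_11(x) = 0}. Here v_11(101156) = v_11(num) − v_11(den) = 3; compare against these criteria.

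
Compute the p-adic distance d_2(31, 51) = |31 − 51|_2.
d_2(31, 51) = 1/4

Step 1 — x − y = 31 − 51 = -20. Step 2 — v_2(-20) = 2 (factor: -20 = −(2^2 · 5); the sign does not affect v_p). Step 3 — |x − y|_2 = 2^{-2} = 1/4.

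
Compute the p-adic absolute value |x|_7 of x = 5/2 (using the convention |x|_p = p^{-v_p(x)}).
|5/2|_7 = 1

Step 1 — compute v_7(x) by factoring powers of 7 out of the numerator and denominator: v_7(5/2) = 0. Step 2 — apply |x|_p = p^{-v_p(x)} = 7^{0} = 1.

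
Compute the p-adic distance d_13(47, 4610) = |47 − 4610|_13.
d_13(47, 4610) = 1/169

Step 1 — x − y = 47 − 4610 = -4563. Step 2 — v_13(-4563) = 2 (factor: -4563 = −(13^2 · 27); the sign does not affect v_p). Step 3 — |x − y|_13 = 13^{-2} = 1/169.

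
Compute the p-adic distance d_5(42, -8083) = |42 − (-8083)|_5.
d_5(42, -8083) = 1/625

Step 1 — x − y = 42 − (-8083) = 8125. Step 2 — v_5(8125) = 4 (factor: 8125 = (5^4 · 13); the sign does not affect v_p). Step 3 — |x − y|_5 = 5^{-4} = 1/625.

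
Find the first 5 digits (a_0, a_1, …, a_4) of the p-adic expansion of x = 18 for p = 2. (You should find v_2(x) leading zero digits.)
(a_0, …, a_4) = (0, 1, 0, 0, 1)

v_2(18) = 1, so a_0 = ... = a_0 = 0. Factor out: x = 2^1 · u with u = 9 a unit in ℤ_2. Expand u iteratively via a_{v+i} = u_i mod 2, u_{i+1} = (u_i − a_{v+i})/2:
  u_0 = 9;  a_1 = 1;  u_1 = (u_0 − 1)/2 = 4
  u_1 = 4;  a_2 = 0;  u_2 = (u_1 − 0)/2 = 2
  u_2 = 2;  a_3 = 0;  u_3 = (u_2 − 0)/2 = 1
  u_3 = 1;  a_4 = 1;  u_4 = (u_3 − 1)/2 = 0
Digits: (0, 1, 0, 0, 1).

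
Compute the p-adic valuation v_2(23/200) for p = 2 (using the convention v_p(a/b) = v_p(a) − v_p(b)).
v_2(23/200) = -3

Factor powers of 2 from the numerator and denominator of the reduced fraction: 23 = 2^0 · 23 and 200 = 2^3 · 25. Apply v_p(a/b) = v_p(a) − v_p(b): v_2(23/200) = 0 − 3 = -3.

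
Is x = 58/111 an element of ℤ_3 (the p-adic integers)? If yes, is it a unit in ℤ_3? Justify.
x ∉ ℤ_3 (v_3(x) = -1 < 0)

ℤ_3 = {x ∈ ℚ_3 : v_3(x) ≥ 0} and ℤ_3^× = {x ∈ ℤ_3 : v_3(x) = 0}. Here v_3(58/111) = v_3(num) − v_3(den) = -1; compare against these criteria.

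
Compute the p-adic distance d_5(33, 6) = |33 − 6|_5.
d_5(33, 6) = 1

Step 1 — x − y = 33 − 6 = 27. Step 2 — v_5(27) = 0 (factor: 27 = (5^0 · 27); the sign does not affect v_p). Step 3 — |x − y|_5 = 5^{0} = 1.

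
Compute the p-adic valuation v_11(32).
v_11(32) = 0

v_11(n) is the largest exponent k such that 11^k divides n. Factor out: 32 = 11^0 · 32. (Sign doesn't affect v_p.) So v_11(32) = 0.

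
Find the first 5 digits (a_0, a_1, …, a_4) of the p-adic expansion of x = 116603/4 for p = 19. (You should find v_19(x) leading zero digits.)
(a_0, …, a_4) = (0, 0, 0, 9, 14)

v_19(116603/4) = 3, so a_0 = ... = a_2 = 0. Factor out: x = 19^3 · u with u = 17/4 a unit in ℤ_19. Expand u iteratively via a_{v+i} = u_i mod 19, u_{i+1} = (u_i − a_{v+i})/19:
  u_0 = 17/4;  a_3 = 9;  u_1 = (u_0 − 9)/19 = -1/4
  u_1 = -1/4;  a_4 = 14;  u_2 = (u_1 − 14)/19 = -3/4
Digits: (0, 0, 0, 9, 14).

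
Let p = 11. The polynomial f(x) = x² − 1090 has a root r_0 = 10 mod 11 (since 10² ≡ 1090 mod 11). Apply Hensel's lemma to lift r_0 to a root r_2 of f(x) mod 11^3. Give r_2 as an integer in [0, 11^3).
r_2 = 120 (mod 1331)

Hensel's recurrence: r_{i+1} = r_i − f(r_i)·(f′(r_i))^{-1} mod 11^{i+2}, with f′(x) = 2x. Iterate:
  r_0 = 10 (mod 11)
  r_1 = 120 (mod 121)
  r_2 = 120 (mod 1331)
Final: r_2 = 120, and one checks f(r_2) ≡ 0 mod 11^3.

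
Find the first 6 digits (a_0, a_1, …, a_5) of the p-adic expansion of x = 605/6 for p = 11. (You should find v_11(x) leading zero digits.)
(a_0, …, a_5) = (0, 0, 10, 1, 9, 1)

v_11(605/6) = 2, so a_0 = ... = a_1 = 0. Factor out: x = 11^2 · u with u = 5/6 a unit in ℤ_11. Expand u iteratively via a_{v+i} = u_i mod 11, u_{i+1} = (u_i − a_{v+i})/11:
  u_0 = 5/6;  a_2 = 10;  u_1 = (u_0 − 10)/11 = -5/6
  u_1 = -5/6;  a_3 = 1;  u_2 = (u_1 − 1)/11 = -1/6
  u_2 = -1/6;  a_4 = 9;  u_3 = (u_2 − 9)/11 = -5/6
  u_3 = -5/6;  a_5 = 1;  u_4 = (u_3 − 1)/11 = -1/6
Digits: (0, 0, 10, 1, 9, 1).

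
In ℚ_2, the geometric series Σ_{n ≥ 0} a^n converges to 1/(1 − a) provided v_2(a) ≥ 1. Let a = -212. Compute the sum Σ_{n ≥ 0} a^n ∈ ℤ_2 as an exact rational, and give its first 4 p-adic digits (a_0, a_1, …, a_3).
Σ a^n = 1/(1 − a) = 1/213;  first 4 digits = (1, 0, 1, 1)

v_2(a) = 2 ≥ 1, so the series converges in ℤ_2 to 1/(1 − a) = 1/(1 − (-212)) = 1/213. Expand this rational in ℤ_2: compute digits iteratively via d_i = x_i mod 2, x_{i+1} = (x_i − d_i)/2. The first 4 digits are (1, 0, 1, 1).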